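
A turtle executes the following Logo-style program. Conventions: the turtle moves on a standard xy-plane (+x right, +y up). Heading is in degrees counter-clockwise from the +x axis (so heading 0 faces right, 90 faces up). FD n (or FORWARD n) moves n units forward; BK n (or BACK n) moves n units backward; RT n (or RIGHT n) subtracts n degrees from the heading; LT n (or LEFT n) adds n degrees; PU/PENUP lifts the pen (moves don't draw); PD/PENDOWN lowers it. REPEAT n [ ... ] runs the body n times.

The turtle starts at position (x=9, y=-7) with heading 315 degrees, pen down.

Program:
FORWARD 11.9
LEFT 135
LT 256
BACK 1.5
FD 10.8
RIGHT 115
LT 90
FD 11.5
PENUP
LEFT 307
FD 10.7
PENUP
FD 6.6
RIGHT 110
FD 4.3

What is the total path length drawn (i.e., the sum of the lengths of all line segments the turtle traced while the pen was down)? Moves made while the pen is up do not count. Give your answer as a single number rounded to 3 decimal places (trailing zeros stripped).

Answer: 35.7

Derivation:
Executing turtle program step by step:
Start: pos=(9,-7), heading=315, pen down
FD 11.9: (9,-7) -> (17.415,-15.415) [heading=315, draw]
LT 135: heading 315 -> 90
LT 256: heading 90 -> 346
BK 1.5: (17.415,-15.415) -> (15.959,-15.052) [heading=346, draw]
FD 10.8: (15.959,-15.052) -> (26.438,-17.664) [heading=346, draw]
RT 115: heading 346 -> 231
LT 90: heading 231 -> 321
FD 11.5: (26.438,-17.664) -> (35.375,-24.902) [heading=321, draw]
PU: pen up
LT 307: heading 321 -> 268
FD 10.7: (35.375,-24.902) -> (35.002,-35.595) [heading=268, move]
PU: pen up
FD 6.6: (35.002,-35.595) -> (34.772,-42.191) [heading=268, move]
RT 110: heading 268 -> 158
FD 4.3: (34.772,-42.191) -> (30.785,-40.58) [heading=158, move]
Final: pos=(30.785,-40.58), heading=158, 4 segment(s) drawn

Segment lengths:
  seg 1: (9,-7) -> (17.415,-15.415), length = 11.9
  seg 2: (17.415,-15.415) -> (15.959,-15.052), length = 1.5
  seg 3: (15.959,-15.052) -> (26.438,-17.664), length = 10.8
  seg 4: (26.438,-17.664) -> (35.375,-24.902), length = 11.5
Total = 35.7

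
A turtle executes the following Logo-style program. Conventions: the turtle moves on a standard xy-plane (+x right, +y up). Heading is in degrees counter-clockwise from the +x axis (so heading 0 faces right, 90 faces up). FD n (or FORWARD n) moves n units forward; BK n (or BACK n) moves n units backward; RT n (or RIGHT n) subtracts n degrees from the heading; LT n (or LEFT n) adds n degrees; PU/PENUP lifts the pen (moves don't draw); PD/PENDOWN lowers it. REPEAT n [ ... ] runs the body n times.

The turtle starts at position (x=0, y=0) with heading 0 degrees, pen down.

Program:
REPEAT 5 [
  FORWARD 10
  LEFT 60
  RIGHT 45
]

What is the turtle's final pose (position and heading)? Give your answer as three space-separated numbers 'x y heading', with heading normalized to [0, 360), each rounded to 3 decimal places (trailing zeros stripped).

Executing turtle program step by step:
Start: pos=(0,0), heading=0, pen down
REPEAT 5 [
  -- iteration 1/5 --
  FD 10: (0,0) -> (10,0) [heading=0, draw]
  LT 60: heading 0 -> 60
  RT 45: heading 60 -> 15
  -- iteration 2/5 --
  FD 10: (10,0) -> (19.659,2.588) [heading=15, draw]
  LT 60: heading 15 -> 75
  RT 45: heading 75 -> 30
  -- iteration 3/5 --
  FD 10: (19.659,2.588) -> (28.32,7.588) [heading=30, draw]
  LT 60: heading 30 -> 90
  RT 45: heading 90 -> 45
  -- iteration 4/5 --
  FD 10: (28.32,7.588) -> (35.391,14.659) [heading=45, draw]
  LT 60: heading 45 -> 105
  RT 45: heading 105 -> 60
  -- iteration 5/5 --
  FD 10: (35.391,14.659) -> (40.391,23.32) [heading=60, draw]
  LT 60: heading 60 -> 120
  RT 45: heading 120 -> 75
]
Final: pos=(40.391,23.32), heading=75, 5 segment(s) drawn

Answer: 40.391 23.32 75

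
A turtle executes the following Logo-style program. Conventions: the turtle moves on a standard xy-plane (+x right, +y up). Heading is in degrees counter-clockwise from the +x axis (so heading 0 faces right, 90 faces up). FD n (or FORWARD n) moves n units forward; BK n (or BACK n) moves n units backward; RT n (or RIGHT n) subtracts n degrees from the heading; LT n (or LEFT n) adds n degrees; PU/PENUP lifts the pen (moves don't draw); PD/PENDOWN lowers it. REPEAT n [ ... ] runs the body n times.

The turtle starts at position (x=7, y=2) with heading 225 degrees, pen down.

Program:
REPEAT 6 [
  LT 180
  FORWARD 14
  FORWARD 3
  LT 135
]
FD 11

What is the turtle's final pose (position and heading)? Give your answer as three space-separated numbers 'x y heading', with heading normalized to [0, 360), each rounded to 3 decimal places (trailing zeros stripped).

Executing turtle program step by step:
Start: pos=(7,2), heading=225, pen down
REPEAT 6 [
  -- iteration 1/6 --
  LT 180: heading 225 -> 45
  FD 14: (7,2) -> (16.899,11.899) [heading=45, draw]
  FD 3: (16.899,11.899) -> (19.021,14.021) [heading=45, draw]
  LT 135: heading 45 -> 180
  -- iteration 2/6 --
  LT 180: heading 180 -> 0
  FD 14: (19.021,14.021) -> (33.021,14.021) [heading=0, draw]
  FD 3: (33.021,14.021) -> (36.021,14.021) [heading=0, draw]
  LT 135: heading 0 -> 135
  -- iteration 3/6 --
  LT 180: heading 135 -> 315
  FD 14: (36.021,14.021) -> (45.92,4.121) [heading=315, draw]
  FD 3: (45.92,4.121) -> (48.042,2) [heading=315, draw]
  LT 135: heading 315 -> 90
  -- iteration 4/6 --
  LT 180: heading 90 -> 270
  FD 14: (48.042,2) -> (48.042,-12) [heading=270, draw]
  FD 3: (48.042,-12) -> (48.042,-15) [heading=270, draw]
  LT 135: heading 270 -> 45
  -- iteration 5/6 --
  LT 180: heading 45 -> 225
  FD 14: (48.042,-15) -> (38.142,-24.899) [heading=225, draw]
  FD 3: (38.142,-24.899) -> (36.021,-27.021) [heading=225, draw]
  LT 135: heading 225 -> 0
  -- iteration 6/6 --
  LT 180: heading 0 -> 180
  FD 14: (36.021,-27.021) -> (22.021,-27.021) [heading=180, draw]
  FD 3: (22.021,-27.021) -> (19.021,-27.021) [heading=180, draw]
  LT 135: heading 180 -> 315
]
FD 11: (19.021,-27.021) -> (26.799,-34.799) [heading=315, draw]
Final: pos=(26.799,-34.799), heading=315, 13 segment(s) drawn

Answer: 26.799 -34.799 315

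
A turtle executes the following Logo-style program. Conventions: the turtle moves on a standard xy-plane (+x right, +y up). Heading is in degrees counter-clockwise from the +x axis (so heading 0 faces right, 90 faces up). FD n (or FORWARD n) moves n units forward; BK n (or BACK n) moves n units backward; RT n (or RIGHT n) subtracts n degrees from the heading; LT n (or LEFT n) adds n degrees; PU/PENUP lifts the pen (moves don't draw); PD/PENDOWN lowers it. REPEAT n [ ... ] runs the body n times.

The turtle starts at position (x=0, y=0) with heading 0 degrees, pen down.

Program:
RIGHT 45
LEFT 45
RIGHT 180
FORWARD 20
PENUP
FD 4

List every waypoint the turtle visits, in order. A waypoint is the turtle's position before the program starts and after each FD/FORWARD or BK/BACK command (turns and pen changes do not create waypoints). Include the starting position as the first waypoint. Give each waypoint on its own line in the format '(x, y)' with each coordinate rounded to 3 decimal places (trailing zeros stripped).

Answer: (0, 0)
(-20, 0)
(-24, 0)

Derivation:
Executing turtle program step by step:
Start: pos=(0,0), heading=0, pen down
RT 45: heading 0 -> 315
LT 45: heading 315 -> 0
RT 180: heading 0 -> 180
FD 20: (0,0) -> (-20,0) [heading=180, draw]
PU: pen up
FD 4: (-20,0) -> (-24,0) [heading=180, move]
Final: pos=(-24,0), heading=180, 1 segment(s) drawn
Waypoints (3 total):
(0, 0)
(-20, 0)
(-24, 0)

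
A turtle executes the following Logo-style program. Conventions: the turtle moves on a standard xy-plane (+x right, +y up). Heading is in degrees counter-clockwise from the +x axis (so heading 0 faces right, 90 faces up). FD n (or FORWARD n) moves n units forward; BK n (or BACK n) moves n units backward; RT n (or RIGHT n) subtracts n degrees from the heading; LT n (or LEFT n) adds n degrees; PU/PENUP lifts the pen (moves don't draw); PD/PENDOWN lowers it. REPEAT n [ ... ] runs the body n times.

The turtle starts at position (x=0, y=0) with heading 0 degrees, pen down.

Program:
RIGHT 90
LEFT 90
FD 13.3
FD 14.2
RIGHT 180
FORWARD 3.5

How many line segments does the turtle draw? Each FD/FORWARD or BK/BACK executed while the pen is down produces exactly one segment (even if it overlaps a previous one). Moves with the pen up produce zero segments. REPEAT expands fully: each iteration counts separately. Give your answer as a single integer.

Executing turtle program step by step:
Start: pos=(0,0), heading=0, pen down
RT 90: heading 0 -> 270
LT 90: heading 270 -> 0
FD 13.3: (0,0) -> (13.3,0) [heading=0, draw]
FD 14.2: (13.3,0) -> (27.5,0) [heading=0, draw]
RT 180: heading 0 -> 180
FD 3.5: (27.5,0) -> (24,0) [heading=180, draw]
Final: pos=(24,0), heading=180, 3 segment(s) drawn
Segments drawn: 3

Answer: 3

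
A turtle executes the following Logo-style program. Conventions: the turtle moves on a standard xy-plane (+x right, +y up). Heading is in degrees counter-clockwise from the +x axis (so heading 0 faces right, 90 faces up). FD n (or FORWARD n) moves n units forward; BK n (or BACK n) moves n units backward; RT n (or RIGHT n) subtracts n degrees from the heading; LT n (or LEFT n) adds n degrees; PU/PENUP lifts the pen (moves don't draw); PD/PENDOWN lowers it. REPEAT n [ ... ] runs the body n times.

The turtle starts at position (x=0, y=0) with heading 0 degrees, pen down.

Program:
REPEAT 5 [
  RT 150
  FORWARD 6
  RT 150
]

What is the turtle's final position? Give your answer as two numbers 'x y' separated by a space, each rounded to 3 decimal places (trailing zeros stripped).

Answer: 5.196 -3

Derivation:
Executing turtle program step by step:
Start: pos=(0,0), heading=0, pen down
REPEAT 5 [
  -- iteration 1/5 --
  RT 150: heading 0 -> 210
  FD 6: (0,0) -> (-5.196,-3) [heading=210, draw]
  RT 150: heading 210 -> 60
  -- iteration 2/5 --
  RT 150: heading 60 -> 270
  FD 6: (-5.196,-3) -> (-5.196,-9) [heading=270, draw]
  RT 150: heading 270 -> 120
  -- iteration 3/5 --
  RT 150: heading 120 -> 330
  FD 6: (-5.196,-9) -> (0,-12) [heading=330, draw]
  RT 150: heading 330 -> 180
  -- iteration 4/5 --
  RT 150: heading 180 -> 30
  FD 6: (0,-12) -> (5.196,-9) [heading=30, draw]
  RT 150: heading 30 -> 240
  -- iteration 5/5 --
  RT 150: heading 240 -> 90
  FD 6: (5.196,-9) -> (5.196,-3) [heading=90, draw]
  RT 150: heading 90 -> 300
]
Final: pos=(5.196,-3), heading=300, 5 segment(s) drawn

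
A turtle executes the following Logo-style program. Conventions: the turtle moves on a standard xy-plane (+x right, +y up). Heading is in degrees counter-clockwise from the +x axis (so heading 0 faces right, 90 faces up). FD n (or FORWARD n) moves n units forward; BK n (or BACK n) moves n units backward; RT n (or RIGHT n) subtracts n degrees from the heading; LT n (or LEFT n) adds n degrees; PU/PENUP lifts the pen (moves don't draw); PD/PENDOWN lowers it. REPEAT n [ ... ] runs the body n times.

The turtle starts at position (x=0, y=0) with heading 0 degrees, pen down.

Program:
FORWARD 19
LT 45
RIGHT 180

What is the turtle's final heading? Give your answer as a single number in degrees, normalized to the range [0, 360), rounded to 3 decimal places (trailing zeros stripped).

Executing turtle program step by step:
Start: pos=(0,0), heading=0, pen down
FD 19: (0,0) -> (19,0) [heading=0, draw]
LT 45: heading 0 -> 45
RT 180: heading 45 -> 225
Final: pos=(19,0), heading=225, 1 segment(s) drawn

Answer: 225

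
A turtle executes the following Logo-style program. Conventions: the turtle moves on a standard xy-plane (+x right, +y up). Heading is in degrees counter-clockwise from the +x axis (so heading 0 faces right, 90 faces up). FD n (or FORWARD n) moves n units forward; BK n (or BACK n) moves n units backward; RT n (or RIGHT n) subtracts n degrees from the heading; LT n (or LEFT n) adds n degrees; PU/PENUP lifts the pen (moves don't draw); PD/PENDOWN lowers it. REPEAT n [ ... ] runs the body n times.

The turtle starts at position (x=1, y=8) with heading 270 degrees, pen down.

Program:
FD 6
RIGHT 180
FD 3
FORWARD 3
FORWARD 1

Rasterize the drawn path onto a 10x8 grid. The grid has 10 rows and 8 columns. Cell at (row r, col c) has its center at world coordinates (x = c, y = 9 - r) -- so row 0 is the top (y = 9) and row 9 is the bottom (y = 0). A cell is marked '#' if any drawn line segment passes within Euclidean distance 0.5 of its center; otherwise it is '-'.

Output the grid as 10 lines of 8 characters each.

Segment 0: (1,8) -> (1,2)
Segment 1: (1,2) -> (1,5)
Segment 2: (1,5) -> (1,8)
Segment 3: (1,8) -> (1,9)

Answer: -#------
-#------
-#------
-#------
-#------
-#------
-#------
-#------
--------
--------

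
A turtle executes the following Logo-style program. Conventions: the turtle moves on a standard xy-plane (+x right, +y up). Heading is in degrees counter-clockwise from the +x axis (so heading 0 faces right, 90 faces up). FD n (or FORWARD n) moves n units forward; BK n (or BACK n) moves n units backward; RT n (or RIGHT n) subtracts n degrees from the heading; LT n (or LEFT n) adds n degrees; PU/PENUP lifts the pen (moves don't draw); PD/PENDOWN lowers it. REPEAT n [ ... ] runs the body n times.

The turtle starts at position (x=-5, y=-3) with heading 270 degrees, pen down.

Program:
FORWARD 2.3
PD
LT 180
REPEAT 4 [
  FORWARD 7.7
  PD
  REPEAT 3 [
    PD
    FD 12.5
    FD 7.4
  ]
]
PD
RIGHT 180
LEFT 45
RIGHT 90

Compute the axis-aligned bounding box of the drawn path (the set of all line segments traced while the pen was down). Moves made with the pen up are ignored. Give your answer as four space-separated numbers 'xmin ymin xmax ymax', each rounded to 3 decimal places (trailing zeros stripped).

Answer: -5 -5.3 -5 264.3

Derivation:
Executing turtle program step by step:
Start: pos=(-5,-3), heading=270, pen down
FD 2.3: (-5,-3) -> (-5,-5.3) [heading=270, draw]
PD: pen down
LT 180: heading 270 -> 90
REPEAT 4 [
  -- iteration 1/4 --
  FD 7.7: (-5,-5.3) -> (-5,2.4) [heading=90, draw]
  PD: pen down
  REPEAT 3 [
    -- iteration 1/3 --
    PD: pen down
    FD 12.5: (-5,2.4) -> (-5,14.9) [heading=90, draw]
    FD 7.4: (-5,14.9) -> (-5,22.3) [heading=90, draw]
    -- iteration 2/3 --
    PD: pen down
    FD 12.5: (-5,22.3) -> (-5,34.8) [heading=90, draw]
    FD 7.4: (-5,34.8) -> (-5,42.2) [heading=90, draw]
    -- iteration 3/3 --
    PD: pen down
    FD 12.5: (-5,42.2) -> (-5,54.7) [heading=90, draw]
    FD 7.4: (-5,54.7) -> (-5,62.1) [heading=90, draw]
  ]
  -- iteration 2/4 --
  FD 7.7: (-5,62.1) -> (-5,69.8) [heading=90, draw]
  PD: pen down
  REPEAT 3 [
    -- iteration 1/3 --
    PD: pen down
    FD 12.5: (-5,69.8) -> (-5,82.3) [heading=90, draw]
    FD 7.4: (-5,82.3) -> (-5,89.7) [heading=90, draw]
    -- iteration 2/3 --
    PD: pen down
    FD 12.5: (-5,89.7) -> (-5,102.2) [heading=90, draw]
    FD 7.4: (-5,102.2) -> (-5,109.6) [heading=90, draw]
    -- iteration 3/3 --
    PD: pen down
    FD 12.5: (-5,109.6) -> (-5,122.1) [heading=90, draw]
    FD 7.4: (-5,122.1) -> (-5,129.5) [heading=90, draw]
  ]
  -- iteration 3/4 --
  FD 7.7: (-5,129.5) -> (-5,137.2) [heading=90, draw]
  PD: pen down
  REPEAT 3 [
    -- iteration 1/3 --
    PD: pen down
    FD 12.5: (-5,137.2) -> (-5,149.7) [heading=90, draw]
    FD 7.4: (-5,149.7) -> (-5,157.1) [heading=90, draw]
    -- iteration 2/3 --
    PD: pen down
    FD 12.5: (-5,157.1) -> (-5,169.6) [heading=90, draw]
    FD 7.4: (-5,169.6) -> (-5,177) [heading=90, draw]
    -- iteration 3/3 --
    PD: pen down
    FD 12.5: (-5,177) -> (-5,189.5) [heading=90, draw]
    FD 7.4: (-5,189.5) -> (-5,196.9) [heading=90, draw]
  ]
  -- iteration 4/4 --
  FD 7.7: (-5,196.9) -> (-5,204.6) [heading=90, draw]
  PD: pen down
  REPEAT 3 [
    -- iteration 1/3 --
    PD: pen down
    FD 12.5: (-5,204.6) -> (-5,217.1) [heading=90, draw]
    FD 7.4: (-5,217.1) -> (-5,224.5) [heading=90, draw]
    -- iteration 2/3 --
    PD: pen down
    FD 12.5: (-5,224.5) -> (-5,237) [heading=90, draw]
    FD 7.4: (-5,237) -> (-5,244.4) [heading=90, draw]
    -- iteration 3/3 --
    PD: pen down
    FD 12.5: (-5,244.4) -> (-5,256.9) [heading=90, draw]
    FD 7.4: (-5,256.9) -> (-5,264.3) [heading=90, draw]
  ]
]
PD: pen down
RT 180: heading 90 -> 270
LT 45: heading 270 -> 315
RT 90: heading 315 -> 225
Final: pos=(-5,264.3), heading=225, 29 segment(s) drawn

Segment endpoints: x in {-5, -5, -5, -5, -5, -5, -5, -5, -5, -5, -5, -5, -5, -5, -5, -5, -5, -5, -5, -5, -5, -5, -5, -5, -5, -5, -5, -5, -5}, y in {-5.3, -3, 2.4, 14.9, 22.3, 34.8, 42.2, 54.7, 62.1, 69.8, 82.3, 89.7, 102.2, 109.6, 122.1, 129.5, 137.2, 149.7, 157.1, 169.6, 177, 189.5, 196.9, 204.6, 217.1, 224.5, 237, 244.4, 256.9, 264.3}
xmin=-5, ymin=-5.3, xmax=-5, ymax=264.3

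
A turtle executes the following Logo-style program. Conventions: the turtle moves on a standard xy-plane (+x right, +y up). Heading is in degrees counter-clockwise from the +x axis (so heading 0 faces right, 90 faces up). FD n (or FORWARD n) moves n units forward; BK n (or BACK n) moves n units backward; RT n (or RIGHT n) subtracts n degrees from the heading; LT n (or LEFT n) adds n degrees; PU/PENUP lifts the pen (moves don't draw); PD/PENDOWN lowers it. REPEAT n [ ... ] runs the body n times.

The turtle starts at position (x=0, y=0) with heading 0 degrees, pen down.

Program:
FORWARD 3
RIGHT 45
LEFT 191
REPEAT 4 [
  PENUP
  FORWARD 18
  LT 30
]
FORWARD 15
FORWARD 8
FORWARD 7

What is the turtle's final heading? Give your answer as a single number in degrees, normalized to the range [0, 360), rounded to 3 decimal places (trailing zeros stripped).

Answer: 266

Derivation:
Executing turtle program step by step:
Start: pos=(0,0), heading=0, pen down
FD 3: (0,0) -> (3,0) [heading=0, draw]
RT 45: heading 0 -> 315
LT 191: heading 315 -> 146
REPEAT 4 [
  -- iteration 1/4 --
  PU: pen up
  FD 18: (3,0) -> (-11.923,10.065) [heading=146, move]
  LT 30: heading 146 -> 176
  -- iteration 2/4 --
  PU: pen up
  FD 18: (-11.923,10.065) -> (-29.879,11.321) [heading=176, move]
  LT 30: heading 176 -> 206
  -- iteration 3/4 --
  PU: pen up
  FD 18: (-29.879,11.321) -> (-46.057,3.43) [heading=206, move]
  LT 30: heading 206 -> 236
  -- iteration 4/4 --
  PU: pen up
  FD 18: (-46.057,3.43) -> (-56.123,-11.492) [heading=236, move]
  LT 30: heading 236 -> 266
]
FD 15: (-56.123,-11.492) -> (-57.169,-26.456) [heading=266, move]
FD 8: (-57.169,-26.456) -> (-57.727,-34.436) [heading=266, move]
FD 7: (-57.727,-34.436) -> (-58.215,-41.419) [heading=266, move]
Final: pos=(-58.215,-41.419), heading=266, 1 segment(s) drawn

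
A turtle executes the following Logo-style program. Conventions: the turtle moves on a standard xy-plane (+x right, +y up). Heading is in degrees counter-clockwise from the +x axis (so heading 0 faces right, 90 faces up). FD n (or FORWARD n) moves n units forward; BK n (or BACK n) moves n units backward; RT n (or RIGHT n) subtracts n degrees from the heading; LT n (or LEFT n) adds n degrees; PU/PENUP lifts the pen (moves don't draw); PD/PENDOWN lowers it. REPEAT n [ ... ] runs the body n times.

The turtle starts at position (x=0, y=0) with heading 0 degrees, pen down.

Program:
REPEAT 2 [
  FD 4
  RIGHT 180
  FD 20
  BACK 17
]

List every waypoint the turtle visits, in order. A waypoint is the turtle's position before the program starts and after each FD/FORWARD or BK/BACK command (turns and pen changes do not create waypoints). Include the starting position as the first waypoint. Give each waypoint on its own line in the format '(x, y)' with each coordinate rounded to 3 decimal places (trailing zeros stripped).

Answer: (0, 0)
(4, 0)
(-16, 0)
(1, 0)
(-3, 0)
(17, 0)
(0, 0)

Derivation:
Executing turtle program step by step:
Start: pos=(0,0), heading=0, pen down
REPEAT 2 [
  -- iteration 1/2 --
  FD 4: (0,0) -> (4,0) [heading=0, draw]
  RT 180: heading 0 -> 180
  FD 20: (4,0) -> (-16,0) [heading=180, draw]
  BK 17: (-16,0) -> (1,0) [heading=180, draw]
  -- iteration 2/2 --
  FD 4: (1,0) -> (-3,0) [heading=180, draw]
  RT 180: heading 180 -> 0
  FD 20: (-3,0) -> (17,0) [heading=0, draw]
  BK 17: (17,0) -> (0,0) [heading=0, draw]
]
Final: pos=(0,0), heading=0, 6 segment(s) drawn
Waypoints (7 total):
(0, 0)
(4, 0)
(-16, 0)
(1, 0)
(-3, 0)
(17, 0)
(0, 0)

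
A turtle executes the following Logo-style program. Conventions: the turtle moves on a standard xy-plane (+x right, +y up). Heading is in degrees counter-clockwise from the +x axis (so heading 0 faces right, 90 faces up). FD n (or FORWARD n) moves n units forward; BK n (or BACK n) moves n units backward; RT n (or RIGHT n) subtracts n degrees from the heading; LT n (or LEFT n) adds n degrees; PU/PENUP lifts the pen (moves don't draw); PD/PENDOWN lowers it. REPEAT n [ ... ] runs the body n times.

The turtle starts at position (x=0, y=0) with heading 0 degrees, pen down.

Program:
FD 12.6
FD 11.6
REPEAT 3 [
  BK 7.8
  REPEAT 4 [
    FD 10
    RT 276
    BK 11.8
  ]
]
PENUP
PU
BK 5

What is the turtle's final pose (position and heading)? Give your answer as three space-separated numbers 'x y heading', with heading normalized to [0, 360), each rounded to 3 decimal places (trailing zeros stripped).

Answer: 10.992 23.4 288

Derivation:
Executing turtle program step by step:
Start: pos=(0,0), heading=0, pen down
FD 12.6: (0,0) -> (12.6,0) [heading=0, draw]
FD 11.6: (12.6,0) -> (24.2,0) [heading=0, draw]
REPEAT 3 [
  -- iteration 1/3 --
  BK 7.8: (24.2,0) -> (16.4,0) [heading=0, draw]
  REPEAT 4 [
    -- iteration 1/4 --
    FD 10: (16.4,0) -> (26.4,0) [heading=0, draw]
    RT 276: heading 0 -> 84
    BK 11.8: (26.4,0) -> (25.167,-11.735) [heading=84, draw]
    -- iteration 2/4 --
    FD 10: (25.167,-11.735) -> (26.212,-1.79) [heading=84, draw]
    RT 276: heading 84 -> 168
    BK 11.8: (26.212,-1.79) -> (37.754,-4.243) [heading=168, draw]
    -- iteration 3/4 --
    FD 10: (37.754,-4.243) -> (27.973,-2.164) [heading=168, draw]
    RT 276: heading 168 -> 252
    BK 11.8: (27.973,-2.164) -> (31.619,9.058) [heading=252, draw]
    -- iteration 4/4 --
    FD 10: (31.619,9.058) -> (28.529,-0.452) [heading=252, draw]
    RT 276: heading 252 -> 336
    BK 11.8: (28.529,-0.452) -> (17.749,4.347) [heading=336, draw]
  ]
  -- iteration 2/3 --
  BK 7.8: (17.749,4.347) -> (10.623,7.52) [heading=336, draw]
  REPEAT 4 [
    -- iteration 1/4 --
    FD 10: (10.623,7.52) -> (19.759,3.452) [heading=336, draw]
    RT 276: heading 336 -> 60
    BK 11.8: (19.759,3.452) -> (13.859,-6.767) [heading=60, draw]
    -- iteration 2/4 --
    FD 10: (13.859,-6.767) -> (18.859,1.893) [heading=60, draw]
    RT 276: heading 60 -> 144
    BK 11.8: (18.859,1.893) -> (28.405,-5.043) [heading=144, draw]
    -- iteration 3/4 --
    FD 10: (28.405,-5.043) -> (20.315,0.835) [heading=144, draw]
    RT 276: heading 144 -> 228
    BK 11.8: (20.315,0.835) -> (28.211,9.604) [heading=228, draw]
    -- iteration 4/4 --
    FD 10: (28.211,9.604) -> (21.519,2.173) [heading=228, draw]
    RT 276: heading 228 -> 312
    BK 11.8: (21.519,2.173) -> (13.624,10.942) [heading=312, draw]
  ]
  -- iteration 3/3 --
  BK 7.8: (13.624,10.942) -> (8.404,16.739) [heading=312, draw]
  REPEAT 4 [
    -- iteration 1/4 --
    FD 10: (8.404,16.739) -> (15.096,9.307) [heading=312, draw]
    RT 276: heading 312 -> 36
    BK 11.8: (15.096,9.307) -> (5.549,2.371) [heading=36, draw]
    -- iteration 2/4 --
    FD 10: (5.549,2.371) -> (13.639,8.249) [heading=36, draw]
    RT 276: heading 36 -> 120
    BK 11.8: (13.639,8.249) -> (19.539,-1.97) [heading=120, draw]
    -- iteration 3/4 --
    FD 10: (19.539,-1.97) -> (14.539,6.69) [heading=120, draw]
    RT 276: heading 120 -> 204
    BK 11.8: (14.539,6.69) -> (25.319,11.49) [heading=204, draw]
    -- iteration 4/4 --
    FD 10: (25.319,11.49) -> (16.184,7.422) [heading=204, draw]
    RT 276: heading 204 -> 288
    BK 11.8: (16.184,7.422) -> (12.537,18.645) [heading=288, draw]
  ]
]
PU: pen up
PU: pen up
BK 5: (12.537,18.645) -> (10.992,23.4) [heading=288, move]
Final: pos=(10.992,23.4), heading=288, 29 segment(s) drawn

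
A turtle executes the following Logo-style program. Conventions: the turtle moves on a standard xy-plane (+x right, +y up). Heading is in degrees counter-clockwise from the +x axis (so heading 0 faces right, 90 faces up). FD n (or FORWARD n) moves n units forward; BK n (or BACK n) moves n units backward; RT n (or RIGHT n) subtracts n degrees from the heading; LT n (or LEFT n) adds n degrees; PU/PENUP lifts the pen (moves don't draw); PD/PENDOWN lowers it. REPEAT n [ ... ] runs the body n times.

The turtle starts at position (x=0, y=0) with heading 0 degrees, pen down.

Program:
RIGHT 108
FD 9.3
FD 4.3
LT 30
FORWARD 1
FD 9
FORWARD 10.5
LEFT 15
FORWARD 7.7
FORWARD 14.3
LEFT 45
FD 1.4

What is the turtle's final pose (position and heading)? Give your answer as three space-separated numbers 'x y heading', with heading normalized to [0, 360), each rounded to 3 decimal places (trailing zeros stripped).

Answer: 11.379 -53.021 342

Derivation:
Executing turtle program step by step:
Start: pos=(0,0), heading=0, pen down
RT 108: heading 0 -> 252
FD 9.3: (0,0) -> (-2.874,-8.845) [heading=252, draw]
FD 4.3: (-2.874,-8.845) -> (-4.203,-12.934) [heading=252, draw]
LT 30: heading 252 -> 282
FD 1: (-4.203,-12.934) -> (-3.995,-13.913) [heading=282, draw]
FD 9: (-3.995,-13.913) -> (-2.124,-22.716) [heading=282, draw]
FD 10.5: (-2.124,-22.716) -> (0.06,-32.986) [heading=282, draw]
LT 15: heading 282 -> 297
FD 7.7: (0.06,-32.986) -> (3.555,-39.847) [heading=297, draw]
FD 14.3: (3.555,-39.847) -> (10.047,-52.589) [heading=297, draw]
LT 45: heading 297 -> 342
FD 1.4: (10.047,-52.589) -> (11.379,-53.021) [heading=342, draw]
Final: pos=(11.379,-53.021), heading=342, 8 segment(s) drawn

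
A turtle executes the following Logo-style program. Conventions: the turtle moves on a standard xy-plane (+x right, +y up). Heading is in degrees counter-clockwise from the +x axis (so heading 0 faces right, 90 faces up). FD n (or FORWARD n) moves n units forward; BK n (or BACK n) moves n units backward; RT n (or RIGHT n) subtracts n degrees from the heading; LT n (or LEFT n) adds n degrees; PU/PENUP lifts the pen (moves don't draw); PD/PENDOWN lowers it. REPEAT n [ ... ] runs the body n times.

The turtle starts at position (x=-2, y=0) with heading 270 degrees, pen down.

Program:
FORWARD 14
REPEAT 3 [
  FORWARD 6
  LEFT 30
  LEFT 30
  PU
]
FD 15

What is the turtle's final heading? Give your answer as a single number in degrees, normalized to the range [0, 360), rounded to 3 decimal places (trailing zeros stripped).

Answer: 90

Derivation:
Executing turtle program step by step:
Start: pos=(-2,0), heading=270, pen down
FD 14: (-2,0) -> (-2,-14) [heading=270, draw]
REPEAT 3 [
  -- iteration 1/3 --
  FD 6: (-2,-14) -> (-2,-20) [heading=270, draw]
  LT 30: heading 270 -> 300
  LT 30: heading 300 -> 330
  PU: pen up
  -- iteration 2/3 --
  FD 6: (-2,-20) -> (3.196,-23) [heading=330, move]
  LT 30: heading 330 -> 0
  LT 30: heading 0 -> 30
  PU: pen up
  -- iteration 3/3 --
  FD 6: (3.196,-23) -> (8.392,-20) [heading=30, move]
  LT 30: heading 30 -> 60
  LT 30: heading 60 -> 90
  PU: pen up
]
FD 15: (8.392,-20) -> (8.392,-5) [heading=90, move]
Final: pos=(8.392,-5), heading=90, 2 segment(s) drawn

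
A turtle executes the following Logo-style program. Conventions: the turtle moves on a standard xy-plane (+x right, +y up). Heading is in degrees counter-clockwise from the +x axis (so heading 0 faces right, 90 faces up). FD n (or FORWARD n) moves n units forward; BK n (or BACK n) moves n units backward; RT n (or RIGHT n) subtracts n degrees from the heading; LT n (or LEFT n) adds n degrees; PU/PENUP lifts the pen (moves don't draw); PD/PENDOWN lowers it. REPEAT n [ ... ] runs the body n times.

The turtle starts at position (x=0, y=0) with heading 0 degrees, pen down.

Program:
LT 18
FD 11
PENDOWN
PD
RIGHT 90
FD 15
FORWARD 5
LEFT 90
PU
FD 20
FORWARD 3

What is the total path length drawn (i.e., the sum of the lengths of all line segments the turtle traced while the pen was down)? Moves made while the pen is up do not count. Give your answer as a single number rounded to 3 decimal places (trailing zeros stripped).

Executing turtle program step by step:
Start: pos=(0,0), heading=0, pen down
LT 18: heading 0 -> 18
FD 11: (0,0) -> (10.462,3.399) [heading=18, draw]
PD: pen down
PD: pen down
RT 90: heading 18 -> 288
FD 15: (10.462,3.399) -> (15.097,-10.867) [heading=288, draw]
FD 5: (15.097,-10.867) -> (16.642,-15.622) [heading=288, draw]
LT 90: heading 288 -> 18
PU: pen up
FD 20: (16.642,-15.622) -> (35.663,-9.442) [heading=18, move]
FD 3: (35.663,-9.442) -> (38.516,-8.515) [heading=18, move]
Final: pos=(38.516,-8.515), heading=18, 3 segment(s) drawn

Segment lengths:
  seg 1: (0,0) -> (10.462,3.399), length = 11
  seg 2: (10.462,3.399) -> (15.097,-10.867), length = 15
  seg 3: (15.097,-10.867) -> (16.642,-15.622), length = 5
Total = 31

Answer: 31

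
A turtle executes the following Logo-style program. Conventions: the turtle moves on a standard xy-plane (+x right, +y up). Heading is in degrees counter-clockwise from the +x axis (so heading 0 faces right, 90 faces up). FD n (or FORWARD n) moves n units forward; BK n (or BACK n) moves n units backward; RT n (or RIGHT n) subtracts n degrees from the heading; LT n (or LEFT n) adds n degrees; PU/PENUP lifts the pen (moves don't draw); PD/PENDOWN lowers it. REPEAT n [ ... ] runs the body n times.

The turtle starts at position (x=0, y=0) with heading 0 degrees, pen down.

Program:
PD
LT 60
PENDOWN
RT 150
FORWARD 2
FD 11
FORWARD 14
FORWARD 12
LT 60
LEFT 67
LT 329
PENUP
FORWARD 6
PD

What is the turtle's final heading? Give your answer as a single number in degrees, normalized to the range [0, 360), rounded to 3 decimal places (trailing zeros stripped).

Executing turtle program step by step:
Start: pos=(0,0), heading=0, pen down
PD: pen down
LT 60: heading 0 -> 60
PD: pen down
RT 150: heading 60 -> 270
FD 2: (0,0) -> (0,-2) [heading=270, draw]
FD 11: (0,-2) -> (0,-13) [heading=270, draw]
FD 14: (0,-13) -> (0,-27) [heading=270, draw]
FD 12: (0,-27) -> (0,-39) [heading=270, draw]
LT 60: heading 270 -> 330
LT 67: heading 330 -> 37
LT 329: heading 37 -> 6
PU: pen up
FD 6: (0,-39) -> (5.967,-38.373) [heading=6, move]
PD: pen down
Final: pos=(5.967,-38.373), heading=6, 4 segment(s) drawn

Answer: 6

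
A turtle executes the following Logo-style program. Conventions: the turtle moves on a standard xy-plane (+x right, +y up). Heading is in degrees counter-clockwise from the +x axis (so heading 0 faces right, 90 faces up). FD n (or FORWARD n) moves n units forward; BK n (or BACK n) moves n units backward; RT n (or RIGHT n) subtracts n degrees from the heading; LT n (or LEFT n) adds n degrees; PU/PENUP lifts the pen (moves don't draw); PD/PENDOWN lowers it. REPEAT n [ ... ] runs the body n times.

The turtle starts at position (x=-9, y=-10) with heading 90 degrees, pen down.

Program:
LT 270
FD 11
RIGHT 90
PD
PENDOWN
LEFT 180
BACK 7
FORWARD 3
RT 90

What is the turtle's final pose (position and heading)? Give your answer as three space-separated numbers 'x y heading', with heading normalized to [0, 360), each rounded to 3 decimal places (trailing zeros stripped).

Executing turtle program step by step:
Start: pos=(-9,-10), heading=90, pen down
LT 270: heading 90 -> 0
FD 11: (-9,-10) -> (2,-10) [heading=0, draw]
RT 90: heading 0 -> 270
PD: pen down
PD: pen down
LT 180: heading 270 -> 90
BK 7: (2,-10) -> (2,-17) [heading=90, draw]
FD 3: (2,-17) -> (2,-14) [heading=90, draw]
RT 90: heading 90 -> 0
Final: pos=(2,-14), heading=0, 3 segment(s) drawn

Answer: 2 -14 0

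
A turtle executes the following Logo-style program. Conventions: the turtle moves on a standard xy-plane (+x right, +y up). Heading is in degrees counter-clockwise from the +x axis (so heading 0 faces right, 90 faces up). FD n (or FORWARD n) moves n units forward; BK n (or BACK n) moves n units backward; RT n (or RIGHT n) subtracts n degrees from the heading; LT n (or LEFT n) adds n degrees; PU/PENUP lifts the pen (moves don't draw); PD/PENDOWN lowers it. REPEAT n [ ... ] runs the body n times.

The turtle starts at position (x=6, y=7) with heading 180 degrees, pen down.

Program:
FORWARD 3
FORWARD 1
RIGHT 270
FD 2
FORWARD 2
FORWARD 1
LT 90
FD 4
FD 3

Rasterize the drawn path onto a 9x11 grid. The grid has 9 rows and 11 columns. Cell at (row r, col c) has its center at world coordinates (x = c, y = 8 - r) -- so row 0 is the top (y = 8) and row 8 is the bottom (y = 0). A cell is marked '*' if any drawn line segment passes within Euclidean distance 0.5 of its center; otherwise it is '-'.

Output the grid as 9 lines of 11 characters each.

Answer: -----------
--*****----
--*--------
--*--------
--*--------
--*--------
--********-
-----------
-----------

Derivation:
Segment 0: (6,7) -> (3,7)
Segment 1: (3,7) -> (2,7)
Segment 2: (2,7) -> (2,5)
Segment 3: (2,5) -> (2,3)
Segment 4: (2,3) -> (2,2)
Segment 5: (2,2) -> (6,2)
Segment 6: (6,2) -> (9,2)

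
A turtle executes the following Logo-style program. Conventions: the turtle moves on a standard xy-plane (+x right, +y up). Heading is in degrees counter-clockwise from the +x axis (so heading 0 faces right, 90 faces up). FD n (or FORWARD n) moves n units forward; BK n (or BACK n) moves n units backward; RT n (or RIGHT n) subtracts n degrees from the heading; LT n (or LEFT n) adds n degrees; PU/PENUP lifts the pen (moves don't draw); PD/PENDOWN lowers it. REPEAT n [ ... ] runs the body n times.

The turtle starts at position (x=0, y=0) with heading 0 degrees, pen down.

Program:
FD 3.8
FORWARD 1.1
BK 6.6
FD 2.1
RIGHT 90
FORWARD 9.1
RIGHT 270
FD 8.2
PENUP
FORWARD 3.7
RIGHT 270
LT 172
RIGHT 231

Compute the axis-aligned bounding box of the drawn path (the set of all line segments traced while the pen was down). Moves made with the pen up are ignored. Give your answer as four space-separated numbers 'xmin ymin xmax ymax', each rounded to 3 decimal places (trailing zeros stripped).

Answer: -1.7 -9.1 8.6 0

Derivation:
Executing turtle program step by step:
Start: pos=(0,0), heading=0, pen down
FD 3.8: (0,0) -> (3.8,0) [heading=0, draw]
FD 1.1: (3.8,0) -> (4.9,0) [heading=0, draw]
BK 6.6: (4.9,0) -> (-1.7,0) [heading=0, draw]
FD 2.1: (-1.7,0) -> (0.4,0) [heading=0, draw]
RT 90: heading 0 -> 270
FD 9.1: (0.4,0) -> (0.4,-9.1) [heading=270, draw]
RT 270: heading 270 -> 0
FD 8.2: (0.4,-9.1) -> (8.6,-9.1) [heading=0, draw]
PU: pen up
FD 3.7: (8.6,-9.1) -> (12.3,-9.1) [heading=0, move]
RT 270: heading 0 -> 90
LT 172: heading 90 -> 262
RT 231: heading 262 -> 31
Final: pos=(12.3,-9.1), heading=31, 6 segment(s) drawn

Segment endpoints: x in {-1.7, 0, 0.4, 0.4, 3.8, 4.9, 8.6}, y in {-9.1, -9.1, 0}
xmin=-1.7, ymin=-9.1, xmax=8.6, ymax=0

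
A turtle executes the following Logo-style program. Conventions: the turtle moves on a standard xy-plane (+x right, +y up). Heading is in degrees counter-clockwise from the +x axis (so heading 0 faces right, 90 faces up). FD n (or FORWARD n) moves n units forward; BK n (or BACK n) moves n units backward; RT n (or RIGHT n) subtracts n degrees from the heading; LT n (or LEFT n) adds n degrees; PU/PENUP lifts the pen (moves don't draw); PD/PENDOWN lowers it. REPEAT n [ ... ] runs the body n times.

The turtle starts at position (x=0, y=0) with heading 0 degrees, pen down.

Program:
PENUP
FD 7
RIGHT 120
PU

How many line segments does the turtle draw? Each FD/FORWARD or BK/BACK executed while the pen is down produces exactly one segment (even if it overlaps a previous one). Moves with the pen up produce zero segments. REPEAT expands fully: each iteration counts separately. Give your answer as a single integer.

Executing turtle program step by step:
Start: pos=(0,0), heading=0, pen down
PU: pen up
FD 7: (0,0) -> (7,0) [heading=0, move]
RT 120: heading 0 -> 240
PU: pen up
Final: pos=(7,0), heading=240, 0 segment(s) drawn
Segments drawn: 0

Answer: 0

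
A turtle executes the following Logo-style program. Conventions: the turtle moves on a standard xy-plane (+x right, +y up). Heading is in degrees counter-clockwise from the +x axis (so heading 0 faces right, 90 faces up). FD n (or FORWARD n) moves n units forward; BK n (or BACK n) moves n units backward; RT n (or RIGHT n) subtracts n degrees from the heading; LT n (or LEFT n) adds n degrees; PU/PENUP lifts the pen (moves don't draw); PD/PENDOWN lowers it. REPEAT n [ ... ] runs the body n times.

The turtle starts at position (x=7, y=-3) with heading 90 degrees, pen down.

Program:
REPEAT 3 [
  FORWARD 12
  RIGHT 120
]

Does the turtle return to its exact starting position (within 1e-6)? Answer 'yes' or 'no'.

Answer: yes

Derivation:
Executing turtle program step by step:
Start: pos=(7,-3), heading=90, pen down
REPEAT 3 [
  -- iteration 1/3 --
  FD 12: (7,-3) -> (7,9) [heading=90, draw]
  RT 120: heading 90 -> 330
  -- iteration 2/3 --
  FD 12: (7,9) -> (17.392,3) [heading=330, draw]
  RT 120: heading 330 -> 210
  -- iteration 3/3 --
  FD 12: (17.392,3) -> (7,-3) [heading=210, draw]
  RT 120: heading 210 -> 90
]
Final: pos=(7,-3), heading=90, 3 segment(s) drawn

Start position: (7, -3)
Final position: (7, -3)
Distance = 0; < 1e-6 -> CLOSED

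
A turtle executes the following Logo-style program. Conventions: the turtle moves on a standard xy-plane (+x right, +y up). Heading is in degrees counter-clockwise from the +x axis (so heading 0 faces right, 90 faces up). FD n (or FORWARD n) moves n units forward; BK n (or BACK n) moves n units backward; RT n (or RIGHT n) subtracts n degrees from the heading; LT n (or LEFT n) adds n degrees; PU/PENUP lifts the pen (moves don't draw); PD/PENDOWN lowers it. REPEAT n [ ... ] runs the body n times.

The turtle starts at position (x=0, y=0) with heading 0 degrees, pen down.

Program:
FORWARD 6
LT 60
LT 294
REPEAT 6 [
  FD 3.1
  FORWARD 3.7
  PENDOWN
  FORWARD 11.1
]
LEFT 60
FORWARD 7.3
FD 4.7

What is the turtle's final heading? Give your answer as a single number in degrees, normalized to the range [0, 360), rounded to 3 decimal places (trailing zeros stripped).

Answer: 54

Derivation:
Executing turtle program step by step:
Start: pos=(0,0), heading=0, pen down
FD 6: (0,0) -> (6,0) [heading=0, draw]
LT 60: heading 0 -> 60
LT 294: heading 60 -> 354
REPEAT 6 [
  -- iteration 1/6 --
  FD 3.1: (6,0) -> (9.083,-0.324) [heading=354, draw]
  FD 3.7: (9.083,-0.324) -> (12.763,-0.711) [heading=354, draw]
  PD: pen down
  FD 11.1: (12.763,-0.711) -> (23.802,-1.871) [heading=354, draw]
  -- iteration 2/6 --
  FD 3.1: (23.802,-1.871) -> (26.885,-2.195) [heading=354, draw]
  FD 3.7: (26.885,-2.195) -> (30.565,-2.582) [heading=354, draw]
  PD: pen down
  FD 11.1: (30.565,-2.582) -> (41.604,-3.742) [heading=354, draw]
  -- iteration 3/6 --
  FD 3.1: (41.604,-3.742) -> (44.687,-4.066) [heading=354, draw]
  FD 3.7: (44.687,-4.066) -> (48.367,-4.453) [heading=354, draw]
  PD: pen down
  FD 11.1: (48.367,-4.453) -> (59.406,-5.613) [heading=354, draw]
  -- iteration 4/6 --
  FD 3.1: (59.406,-5.613) -> (62.489,-5.937) [heading=354, draw]
  FD 3.7: (62.489,-5.937) -> (66.169,-6.324) [heading=354, draw]
  PD: pen down
  FD 11.1: (66.169,-6.324) -> (77.208,-7.484) [heading=354, draw]
  -- iteration 5/6 --
  FD 3.1: (77.208,-7.484) -> (80.291,-7.808) [heading=354, draw]
  FD 3.7: (80.291,-7.808) -> (83.971,-8.195) [heading=354, draw]
  PD: pen down
  FD 11.1: (83.971,-8.195) -> (95.01,-9.355) [heading=354, draw]
  -- iteration 6/6 --
  FD 3.1: (95.01,-9.355) -> (98.093,-9.679) [heading=354, draw]
  FD 3.7: (98.093,-9.679) -> (101.772,-10.066) [heading=354, draw]
  PD: pen down
  FD 11.1: (101.772,-10.066) -> (112.812,-11.226) [heading=354, draw]
]
LT 60: heading 354 -> 54
FD 7.3: (112.812,-11.226) -> (117.102,-5.321) [heading=54, draw]
FD 4.7: (117.102,-5.321) -> (119.865,-1.518) [heading=54, draw]
Final: pos=(119.865,-1.518), heading=54, 21 segment(s) drawn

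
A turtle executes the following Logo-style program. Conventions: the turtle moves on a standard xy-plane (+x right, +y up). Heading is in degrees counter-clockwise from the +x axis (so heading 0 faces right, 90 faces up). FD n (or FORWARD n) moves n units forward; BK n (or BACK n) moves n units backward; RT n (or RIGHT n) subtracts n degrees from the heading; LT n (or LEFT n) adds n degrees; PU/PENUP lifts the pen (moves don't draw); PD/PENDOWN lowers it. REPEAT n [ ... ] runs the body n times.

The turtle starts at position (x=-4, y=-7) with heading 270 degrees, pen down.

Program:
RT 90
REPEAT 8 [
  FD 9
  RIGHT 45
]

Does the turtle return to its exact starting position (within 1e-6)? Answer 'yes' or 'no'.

Executing turtle program step by step:
Start: pos=(-4,-7), heading=270, pen down
RT 90: heading 270 -> 180
REPEAT 8 [
  -- iteration 1/8 --
  FD 9: (-4,-7) -> (-13,-7) [heading=180, draw]
  RT 45: heading 180 -> 135
  -- iteration 2/8 --
  FD 9: (-13,-7) -> (-19.364,-0.636) [heading=135, draw]
  RT 45: heading 135 -> 90
  -- iteration 3/8 --
  FD 9: (-19.364,-0.636) -> (-19.364,8.364) [heading=90, draw]
  RT 45: heading 90 -> 45
  -- iteration 4/8 --
  FD 9: (-19.364,8.364) -> (-13,14.728) [heading=45, draw]
  RT 45: heading 45 -> 0
  -- iteration 5/8 --
  FD 9: (-13,14.728) -> (-4,14.728) [heading=0, draw]
  RT 45: heading 0 -> 315
  -- iteration 6/8 --
  FD 9: (-4,14.728) -> (2.364,8.364) [heading=315, draw]
  RT 45: heading 315 -> 270
  -- iteration 7/8 --
  FD 9: (2.364,8.364) -> (2.364,-0.636) [heading=270, draw]
  RT 45: heading 270 -> 225
  -- iteration 8/8 --
  FD 9: (2.364,-0.636) -> (-4,-7) [heading=225, draw]
  RT 45: heading 225 -> 180
]
Final: pos=(-4,-7), heading=180, 8 segment(s) drawn

Start position: (-4, -7)
Final position: (-4, -7)
Distance = 0; < 1e-6 -> CLOSED

Answer: yes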